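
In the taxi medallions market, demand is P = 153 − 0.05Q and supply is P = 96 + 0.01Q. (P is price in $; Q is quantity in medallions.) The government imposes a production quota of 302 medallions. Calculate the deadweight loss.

$12597.12

Competitive equilibrium: 153 − 0.05Q = 96 + 0.01Q → Q* = 950, P* = 105.5.
At Q = 302: demand price = 153 − 0.05·302 = 137.9; supply price = 96 + 0.01·302 = 99.02.
ΔQ = 950 − 302 = 648; wedge = 137.9 − 99.02 = 38.88.
Deadweight loss = ½ × 648 × 38.88 = $12597.12.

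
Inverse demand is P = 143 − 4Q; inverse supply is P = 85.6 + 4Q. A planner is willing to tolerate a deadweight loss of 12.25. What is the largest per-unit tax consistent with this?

Competitive equilibrium: 143 − 4Q = 85.6 + 4Q → Q* = 7.175, P* = 114.3.
A tax t gives ΔQ = t/8 and wedge t, so DWL = t²/16.
t²/16 = 12.25 → t² = 196 → t = 14.

14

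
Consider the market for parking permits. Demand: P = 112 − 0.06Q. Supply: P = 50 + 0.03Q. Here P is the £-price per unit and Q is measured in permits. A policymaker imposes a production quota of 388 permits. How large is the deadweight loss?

Competitive equilibrium: 112 − 0.06Q = 50 + 0.03Q → Q* = 688.8889, P* = 70.6667.
At Q = 388: demand price = 112 − 0.06·388 = 88.72; supply price = 50 + 0.03·388 = 61.64.
ΔQ = 688.8889 − 388 = 300.8889; wedge = 88.72 − 61.64 = 27.08.
Welfare loss = ½ × 300.8889 × 27.08 = £4074.04.

£4074.04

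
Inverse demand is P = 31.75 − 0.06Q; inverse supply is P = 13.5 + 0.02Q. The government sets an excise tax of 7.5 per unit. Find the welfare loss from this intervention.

351.56

Competitive equilibrium: 31.75 − 0.06Q = 13.5 + 0.02Q → Q* = 228.125, P* = 18.0625.
With the tax, the buyer price exceeds the seller price by 7.5: (31.75 − 0.06Q) − (13.5 + 0.02Q) = 7.5 → Q' = 134.375.
ΔQ = 228.125 − 134.375 = 93.75; the wedge equals the tax, 7.5.
Welfare loss = ½ × 93.75 × 7.5 = 351.56.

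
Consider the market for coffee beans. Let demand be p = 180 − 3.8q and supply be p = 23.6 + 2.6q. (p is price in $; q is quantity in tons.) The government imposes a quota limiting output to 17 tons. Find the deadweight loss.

$177.01

Competitive equilibrium: 180 − 3.8q = 23.6 + 2.6q → q* = 24.4375, p* = 87.1375.
At q = 17: demand price = 180 − 3.8·17 = 115.4; supply price = 23.6 + 2.6·17 = 67.8.
Δq = 24.4375 − 17 = 7.4375; wedge = 115.4 − 67.8 = 47.6.
DWL = ½ × 7.4375 × 47.6 = $177.01.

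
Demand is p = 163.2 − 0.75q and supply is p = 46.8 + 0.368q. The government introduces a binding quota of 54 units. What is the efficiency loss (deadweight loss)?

Competitive equilibrium: 163.2 − 0.75q = 46.8 + 0.368q → q* = 104.1145, p* = 85.1141.
At q = 54: demand price = 163.2 − 0.75·54 = 122.7; supply price = 46.8 + 0.368·54 = 66.672.
Δq = 104.1145 − 54 = 50.1145; wedge = 122.7 − 66.672 = 56.028.
Welfare loss = ½ × 50.1145 × 56.028 = 1403.91.

1403.91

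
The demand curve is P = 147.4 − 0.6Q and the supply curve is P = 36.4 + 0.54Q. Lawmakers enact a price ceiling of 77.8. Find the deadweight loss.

Competitive equilibrium: 147.4 − 0.6Q = 36.4 + 0.54Q → Q* = 97.3684, P* = 88.9789.
At the ceiling P = 77.8, quantity supplied = (77.8 − 36.4)/0.54 = 76.6667.
Willingness to pay at Q' = 76.6667: 147.4 − 0.6·76.6667 = 101.4.
ΔQ = 97.3684 − 76.6667 = 20.7017; wedge = 101.4 − 77.8 = 23.6.
The triangle = ½ × 20.7017 × 23.6 = 244.28.

244.28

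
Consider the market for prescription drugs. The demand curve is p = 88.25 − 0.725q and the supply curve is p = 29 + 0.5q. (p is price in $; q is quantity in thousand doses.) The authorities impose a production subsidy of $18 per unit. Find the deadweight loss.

$132.24 thousand

Competitive equilibrium: 88.25 − 0.725q = 29 + 0.5q → q* = 48.36735, p* = 53.18367.
The subsidy lowers effective supply by 18: p = 11 + 0.5q.
New quantity: 88.25 − 0.725q = 11 + 0.5q → q' = 63.06122.
Overproduction Δq = 63.06122 − 48.36735 = 14.69387; wedge = subsidy = 18.
DWL = ½ × 14.69387 × 18 = $132.24 thousand.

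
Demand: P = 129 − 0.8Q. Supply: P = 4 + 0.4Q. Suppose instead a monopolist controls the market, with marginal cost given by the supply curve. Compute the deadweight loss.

1041.67

Competitive equilibrium: 129 − 0.8Q = 4 + 0.4Q → Q* = 104.1667, P* = 45.6667.
Marginal revenue: MR = 129 − 1.6Q. Set MR = MC: 129 − 1.6Q = 4 + 0.4Q → Q_m = 62.5.
Price P_m = 129 − 0.8·62.5 = 79; MC(Q_m) = 4 + 0.4·62.5 = 29.
Competitive Q* = 104.1667, so ΔQ = 41.6667; wedge = 79 − 29 = 50.
Welfare loss = ½ × 41.6667 × 50 = 1041.67.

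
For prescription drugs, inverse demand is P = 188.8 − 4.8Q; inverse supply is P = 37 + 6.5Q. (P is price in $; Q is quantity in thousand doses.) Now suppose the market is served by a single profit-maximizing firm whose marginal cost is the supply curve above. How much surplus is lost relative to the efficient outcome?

Competitive equilibrium: 188.8 − 4.8Q = 37 + 6.5Q → Q* = 13.4336, P* = 124.3186.
Marginal revenue: MR = 188.8 − 9.6Q. Set MR = MC: 188.8 − 9.6Q = 37 + 6.5Q → Q_m = 9.4286.
Price P_m = 188.8 − 4.8·9.4286 = 143.5427; MC(Q_m) = 37 + 6.5·9.4286 = 98.2859.
Competitive Q* = 13.4336, so ΔQ = 4.005; wedge = 143.5427 − 98.2859 = 45.2568.
DWL = ½ × 4.005 × 45.2568 = $90.63 thousand.

$90.63 thousand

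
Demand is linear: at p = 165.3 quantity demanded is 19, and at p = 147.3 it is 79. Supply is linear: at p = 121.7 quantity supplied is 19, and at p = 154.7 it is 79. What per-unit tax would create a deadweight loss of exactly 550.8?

Demand slope = (147.3 − 165.3)/(79 − 19) = −0.3, so p = 171 − 0.3q.
Supply slope = (154.7 − 121.7)/(79 − 19) = 0.55, so p = 111.25 + 0.55q.
Competitive equilibrium: 171 − 0.3q = 111.25 + 0.55q → q* = 70.2941, p* = 149.9118.
A tax t gives Δq = t/0.85 and wedge t, so DWL = t²/1.7.
t²/1.7 = 550.8 → t² = 936.36 → t = 30.6.

30.6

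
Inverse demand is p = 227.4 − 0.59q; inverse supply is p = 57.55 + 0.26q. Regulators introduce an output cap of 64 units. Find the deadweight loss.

Competitive equilibrium: 227.4 − 0.59q = 57.55 + 0.26q → q* = 199.8235, p* = 109.5041.
At q = 64: demand price = 227.4 − 0.59·64 = 189.64; supply price = 57.55 + 0.26·64 = 74.19.
Δq = 199.8235 − 64 = 135.8235; wedge = 189.64 − 74.19 = 115.45.
Welfare loss = ½ × 135.8235 × 115.45 = 7840.41.

7840.41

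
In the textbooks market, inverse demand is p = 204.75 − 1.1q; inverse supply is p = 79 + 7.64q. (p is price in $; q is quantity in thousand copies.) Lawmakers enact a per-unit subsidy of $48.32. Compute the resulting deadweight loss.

$133.57 thousand

Competitive equilibrium: 204.75 − 1.1q = 79 + 7.64q → q* = 14.3879, p* = 188.9233.
The subsidy lowers effective supply by 48.32: p = 30.68 + 7.64q.
New quantity: 204.75 − 1.1q = 30.68 + 7.64q → q' = 19.9165.
Overproduction Δq = 19.9165 − 14.3879 = 5.5286; wedge = subsidy = 48.32.
Welfare loss = ½ × 5.5286 × 48.32 = $133.57 thousand.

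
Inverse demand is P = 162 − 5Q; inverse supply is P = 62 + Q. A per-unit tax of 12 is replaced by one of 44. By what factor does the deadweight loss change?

Competitive equilibrium: 162 − 5Q = 62 + Q → Q* = 16.6667, P* = 78.6667.
For a per-unit tax t: ΔQ = t/6, so DWL = ½·t·(t/6) = t²/12.
At t = 12: DWL = 12. At t = 44: DWL = 161.333.
Ratio = (44/12)² = 13.444.

13.444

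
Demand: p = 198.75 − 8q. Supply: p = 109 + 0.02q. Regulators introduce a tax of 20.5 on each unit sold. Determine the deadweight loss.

26.20

Competitive equilibrium: 198.75 − 8q = 109 + 0.02q → q* = 11.1908, p* = 109.2238.
With the tax, the buyer price exceeds the seller price by 20.5: (198.75 − 8q) − (109 + 0.02q) = 20.5 → q' = 8.6347.
Δq = 11.1908 − 8.6347 = 2.5561; the wedge equals the tax, 20.5.
Welfare loss = ½ × 2.5561 × 20.5 = 26.20.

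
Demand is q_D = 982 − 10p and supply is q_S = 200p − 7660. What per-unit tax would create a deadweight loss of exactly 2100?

21

In inverse form: demand p = 98.2 − 0.1q, supply p = 38.3 + 0.005q.
Competitive equilibrium: 98.2 − 0.1q = 38.3 + 0.005q → q* = 570.4762, p* = 41.1524.
A tax t gives Δq = t/0.105 and wedge t, so DWL = t²/0.21.
t²/0.21 = 2100 → t² = 441 → t = 21.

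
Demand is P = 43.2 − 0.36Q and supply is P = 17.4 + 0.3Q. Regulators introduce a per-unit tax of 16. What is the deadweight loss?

193.94

Competitive equilibrium: 43.2 − 0.36Q = 17.4 + 0.3Q → Q* = 39.0909, P* = 29.1273.
With the tax, the buyer price exceeds the seller price by 16: (43.2 − 0.36Q) − (17.4 + 0.3Q) = 16 → Q' = 14.8485.
ΔQ = 39.0909 − 14.8485 = 24.2424; the wedge equals the tax, 16.
Deadweight loss = ½ × 24.2424 × 16 = 193.94.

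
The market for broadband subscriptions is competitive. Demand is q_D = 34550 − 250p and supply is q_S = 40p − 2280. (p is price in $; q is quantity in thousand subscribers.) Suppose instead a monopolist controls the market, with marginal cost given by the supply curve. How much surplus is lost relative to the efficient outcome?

In inverse form: demand p = 138.2 − 0.004q, supply p = 57 + 0.025q.
Competitive equilibrium: 138.2 − 0.004q = 57 + 0.025q → q* = 2800, p* = 127.
Marginal revenue: MR = 138.2 − 0.008q. Set MR = MC: 138.2 − 0.008q = 57 + 0.025q → q_m = 2460.6061.
Price p_m = 138.2 − 0.004·2460.6061 = 128.3576; MC(q_m) = 57 + 0.025·2460.6061 = 118.5152.
Competitive q* = 2800, so Δq = 339.3939; wedge = 128.3576 − 118.5152 = 9.8424.
The triangle = ½ × 339.3939 × 9.8424 = $1670.23 thousand.

$1670.23 thousand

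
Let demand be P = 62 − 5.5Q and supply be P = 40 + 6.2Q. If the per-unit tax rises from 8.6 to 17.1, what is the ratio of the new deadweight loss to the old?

Competitive equilibrium: 62 − 5.5Q = 40 + 6.2Q → Q* = 1.8803, P* = 51.6581.
For a per-unit tax t: ΔQ = t/11.7, so DWL = ½·t·(t/11.7) = t²/23.4.
At t = 8.6: DWL = 3.161. At t = 17.1: DWL = 12.496.
Ratio = (17.1/8.6)² = 3.954.

3.954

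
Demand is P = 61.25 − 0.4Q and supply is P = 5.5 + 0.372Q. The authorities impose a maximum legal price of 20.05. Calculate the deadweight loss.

422.96

Competitive equilibrium: 61.25 − 0.4Q = 5.5 + 0.372Q → Q* = 72.215, P* = 32.364.
At the ceiling P = 20.05, quantity supplied = (20.05 − 5.5)/0.372 = 39.1129.
Willingness to pay at Q' = 39.1129: 61.25 − 0.4·39.1129 = 45.6048.
ΔQ = 72.215 − 39.1129 = 33.1021; wedge = 45.6048 − 20.05 = 25.5548.
The triangle = ½ × 33.1021 × 25.5548 = 422.96.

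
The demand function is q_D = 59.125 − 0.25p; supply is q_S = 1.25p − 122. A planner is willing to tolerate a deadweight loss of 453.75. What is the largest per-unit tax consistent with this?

66

In inverse form: demand p = 236.5 − 4q, supply p = 97.6 + 0.8q.
Competitive equilibrium: 236.5 − 4q = 97.6 + 0.8q → q* = 28.9375, p* = 120.75.
A tax t gives Δq = t/4.8 and wedge t, so DWL = t²/9.6.
t²/9.6 = 453.75 → t² = 4356 → t = 66.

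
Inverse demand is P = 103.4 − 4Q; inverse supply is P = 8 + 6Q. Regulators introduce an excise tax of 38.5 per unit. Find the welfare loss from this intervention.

Competitive equilibrium: 103.4 − 4Q = 8 + 6Q → Q* = 9.54, P* = 65.24.
With the tax, the buyer price exceeds the seller price by 38.5: (103.4 − 4Q) − (8 + 6Q) = 38.5 → Q' = 5.69.
ΔQ = 9.54 − 5.69 = 3.85; the wedge equals the tax, 38.5.
DWL = ½ × 3.85 × 38.5 = 74.11.

74.11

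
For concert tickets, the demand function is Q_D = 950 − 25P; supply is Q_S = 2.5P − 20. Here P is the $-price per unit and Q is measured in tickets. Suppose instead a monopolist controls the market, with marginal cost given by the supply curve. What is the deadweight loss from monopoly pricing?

$7.10

In inverse form: demand P = 38 − 0.04Q, supply P = 8 + 0.4Q.
Competitive equilibrium: 38 − 0.04Q = 8 + 0.4Q → Q* = 68.1818, P* = 35.2727.
Marginal revenue: MR = 38 − 0.08Q. Set MR = MC: 38 − 0.08Q = 8 + 0.4Q → Q_m = 62.5.
Price P_m = 38 − 0.04·62.5 = 35.5; MC(Q_m) = 8 + 0.4·62.5 = 33.
Competitive Q* = 68.1818, so ΔQ = 5.6818; wedge = 35.5 − 33 = 2.5.
The triangle = ½ × 5.6818 × 2.5 = $7.10.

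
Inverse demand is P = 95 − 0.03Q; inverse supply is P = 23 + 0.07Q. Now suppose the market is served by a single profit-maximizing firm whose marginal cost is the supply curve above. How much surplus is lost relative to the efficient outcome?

1380.36

Competitive equilibrium: 95 − 0.03Q = 23 + 0.07Q → Q* = 720, P* = 73.4.
Marginal revenue: MR = 95 − 0.06Q. Set MR = MC: 95 − 0.06Q = 23 + 0.07Q → Q_m = 553.8462.
Price P_m = 95 − 0.03·553.8462 = 78.3846; MC(Q_m) = 23 + 0.07·553.8462 = 61.7692.
Competitive Q* = 720, so ΔQ = 166.1538; wedge = 78.3846 − 61.7692 = 16.6154.
The triangle = ½ × 166.1538 × 16.6154 = 1380.36.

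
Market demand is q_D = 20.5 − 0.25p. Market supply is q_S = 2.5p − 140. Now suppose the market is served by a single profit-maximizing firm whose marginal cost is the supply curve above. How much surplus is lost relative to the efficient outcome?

In inverse form: demand p = 82 − 4q, supply p = 56 + 0.4q.
Competitive equilibrium: 82 − 4q = 56 + 0.4q → q* = 5.9091, p* = 58.3636.
Marginal revenue: MR = 82 − 8q. Set MR = MC: 82 − 8q = 56 + 0.4q → q_m = 3.0952.
Price p_m = 82 − 4·3.0952 = 69.6192; MC(q_m) = 56 + 0.4·3.0952 = 57.2381.
Competitive q* = 5.9091, so Δq = 2.8139; wedge = 69.6192 − 57.2381 = 12.3811.
Deadweight loss = ½ × 2.8139 × 12.3811 = 17.42.

17.42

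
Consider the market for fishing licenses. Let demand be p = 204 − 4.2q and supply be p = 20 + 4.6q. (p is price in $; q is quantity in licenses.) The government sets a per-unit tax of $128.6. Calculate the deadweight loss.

Competitive equilibrium: 204 − 4.2q = 20 + 4.6q → q* = 20.90909, p* = 116.18182.
With the tax, the buyer price exceeds the seller price by 128.6: (204 − 4.2q) − (20 + 4.6q) = 128.6 → q' = 6.29545.
Δq = 20.90909 − 6.29545 = 14.61364; the wedge equals the tax, 128.6.
The triangle = ½ × 14.61364 × 128.6 = $939.66.

$939.66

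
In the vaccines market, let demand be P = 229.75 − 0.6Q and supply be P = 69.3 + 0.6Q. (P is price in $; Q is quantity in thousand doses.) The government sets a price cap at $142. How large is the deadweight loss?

$94.38 thousand

Competitive equilibrium: 229.75 − 0.6Q = 69.3 + 0.6Q → Q* = 133.7083, P* = 149.525.
At the ceiling P = 142, quantity supplied = (142 − 69.3)/0.6 = 121.1667.
Willingness to pay at Q' = 121.1667: 229.75 − 0.6·121.1667 = 157.05.
ΔQ = 133.7083 − 121.1667 = 12.5416; wedge = 157.05 − 142 = 15.05.
DWL = ½ × 12.5416 × 15.05 = $94.38 thousand.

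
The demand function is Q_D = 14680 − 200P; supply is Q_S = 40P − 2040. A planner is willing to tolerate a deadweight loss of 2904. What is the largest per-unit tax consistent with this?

13.2

In inverse form: demand P = 73.4 − 0.005Q, supply P = 51 + 0.025Q.
Competitive equilibrium: 73.4 − 0.005Q = 51 + 0.025Q → Q* = 746.6667, P* = 69.6667.
A tax t gives ΔQ = t/0.03 and wedge t, so DWL = t²/0.06.
t²/0.06 = 2904 → t² = 174.24 → t = 13.2.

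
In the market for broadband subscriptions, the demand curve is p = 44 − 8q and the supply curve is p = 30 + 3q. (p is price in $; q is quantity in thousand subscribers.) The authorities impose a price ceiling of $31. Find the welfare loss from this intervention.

Competitive equilibrium: 44 − 8q = 30 + 3q → q* = 1.2727, p* = 33.8182.
At the ceiling p = 31, quantity supplied = (31 − 30)/3 = 0.3333.
Willingness to pay at q' = 0.3333: 44 − 8·0.3333 = 41.3336.
Δq = 1.2727 − 0.3333 = 0.9394; wedge = 41.3336 − 31 = 10.3336.
DWL = ½ × 0.9394 × 10.3336 = $4.85 thousand.

$4.85 thousand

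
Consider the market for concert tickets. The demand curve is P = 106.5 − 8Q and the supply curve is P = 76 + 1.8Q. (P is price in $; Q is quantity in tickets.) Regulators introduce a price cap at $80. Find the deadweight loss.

$3.88

Competitive equilibrium: 106.5 − 8Q = 76 + 1.8Q → Q* = 3.1122, P* = 81.602.
At the ceiling P = 80, quantity supplied = (80 − 76)/1.8 = 2.2222.
Willingness to pay at Q' = 2.2222: 106.5 − 8·2.2222 = 88.7224.
ΔQ = 3.1122 − 2.2222 = 0.89; wedge = 88.7224 − 80 = 8.7224.
The triangle = ½ × 0.89 × 8.7224 = $3.88.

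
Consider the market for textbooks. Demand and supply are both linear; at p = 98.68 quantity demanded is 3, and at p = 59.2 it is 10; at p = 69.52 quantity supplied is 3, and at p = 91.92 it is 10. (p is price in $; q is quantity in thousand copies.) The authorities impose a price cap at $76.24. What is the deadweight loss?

Demand slope = (59.2 − 98.68)/(10 − 3) = −5.64, so p = 115.6 − 5.64q.
Supply slope = (91.92 − 69.52)/(10 − 3) = 3.2, so p = 59.92 + 3.2q.
Competitive equilibrium: 115.6 − 5.64q = 59.92 + 3.2q → q* = 6.2986, p* = 80.0757.
At the ceiling p = 76.24, quantity supplied = (76.24 − 59.92)/3.2 = 5.1.
Willingness to pay at q' = 5.1: 115.6 − 5.64·5.1 = 86.836.
Δq = 6.2986 − 5.1 = 1.1986; wedge = 86.836 − 76.24 = 10.596.
Deadweight loss = ½ × 1.1986 × 10.596 = $6.35 thousand.

$6.35 thousand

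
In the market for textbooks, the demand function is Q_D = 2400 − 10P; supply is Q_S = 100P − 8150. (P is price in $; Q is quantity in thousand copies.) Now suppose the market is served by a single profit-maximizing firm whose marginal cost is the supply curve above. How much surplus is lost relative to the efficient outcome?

$25893.89 thousand

In inverse form: demand P = 240 − 0.1Q, supply P = 81.5 + 0.01Q.
Competitive equilibrium: 240 − 0.1Q = 81.5 + 0.01Q → Q* = 1440.9091, P* = 95.9091.
Marginal revenue: MR = 240 − 0.2Q. Set MR = MC: 240 − 0.2Q = 81.5 + 0.01Q → Q_m = 754.7619.
Price P_m = 240 − 0.1·754.7619 = 164.5238; MC(Q_m) = 81.5 + 0.01·754.7619 = 89.0476.
Competitive Q* = 1440.9091, so ΔQ = 686.1472; wedge = 164.5238 − 89.0476 = 75.4762.
The triangle = ½ × 686.1472 × 75.4762 = $25893.89 thousand.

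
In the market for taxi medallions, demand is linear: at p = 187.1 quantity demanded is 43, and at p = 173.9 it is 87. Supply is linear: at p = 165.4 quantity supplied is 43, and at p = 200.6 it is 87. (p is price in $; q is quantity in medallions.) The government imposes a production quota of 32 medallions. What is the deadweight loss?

$519.29

Demand slope = (173.9 − 187.1)/(87 − 43) = −0.3, so p = 200 − 0.3q.
Supply slope = (200.6 − 165.4)/(87 − 43) = 0.8, so p = 131 + 0.8q.
Competitive equilibrium: 200 − 0.3q = 131 + 0.8q → q* = 62.7273, p* = 181.1818.
At q = 32: demand price = 200 − 0.3·32 = 190.4; supply price = 131 + 0.8·32 = 156.6.
Δq = 62.7273 − 32 = 30.7273; wedge = 190.4 − 156.6 = 33.8.
DWL = ½ × 30.7273 × 33.8 = $519.29.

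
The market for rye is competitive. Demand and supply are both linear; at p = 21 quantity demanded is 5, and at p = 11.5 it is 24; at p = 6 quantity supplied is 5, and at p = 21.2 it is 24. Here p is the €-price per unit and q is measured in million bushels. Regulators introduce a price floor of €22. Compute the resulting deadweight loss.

Demand slope = (11.5 − 21)/(24 − 5) = −0.5, so p = 23.5 − 0.5q.
Supply slope = (21.2 − 6)/(24 − 5) = 0.8, so p = 2 + 0.8q.
Competitive equilibrium: 23.5 − 0.5q = 2 + 0.8q → q* = 16.5385, p* = 15.2308.
At the floor p = 22, quantity demanded = (23.5 − 22)/0.5 = 3.
Sellers' marginal cost at q' = 3: 2 + 0.8·3 = 4.4.
Δq = 16.5385 − 3 = 13.5385; wedge = 22 − 4.4 = 17.6.
DWL = ½ × 13.5385 × 17.6 = €119.14 million.

€119.14 million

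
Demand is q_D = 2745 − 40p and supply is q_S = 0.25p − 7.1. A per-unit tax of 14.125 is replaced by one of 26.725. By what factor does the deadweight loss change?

In inverse form: demand p = 68.625 − 0.025q, supply p = 28.4 + 4q.
Competitive equilibrium: 68.625 − 0.025q = 28.4 + 4q → q* = 9.9938, p* = 68.3752.
For a per-unit tax t: Δq = t/4.025, so DWL = ½·t·(t/4.025) = t²/8.05.
At t = 14.125: DWL = 24.785. At t = 26.725: DWL = 88.724.
Ratio = (26.725/14.125)² = 3.580.

3.580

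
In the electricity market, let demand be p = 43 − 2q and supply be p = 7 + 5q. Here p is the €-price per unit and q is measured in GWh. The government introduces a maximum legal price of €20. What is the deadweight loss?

Competitive equilibrium: 43 − 2q = 7 + 5q → q* = 5.1429, p* = 32.7143.
At the ceiling p = 20, quantity supplied = (20 − 7)/5 = 2.6.
Willingness to pay at q' = 2.6: 43 − 2·2.6 = 37.8.
Δq = 5.1429 − 2.6 = 2.5429; wedge = 37.8 − 20 = 17.8.
Welfare loss = ½ × 2.5429 × 17.8 = €22.63.

€22.63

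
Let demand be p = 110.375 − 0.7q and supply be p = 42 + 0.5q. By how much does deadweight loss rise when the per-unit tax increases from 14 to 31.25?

Competitive equilibrium: 110.375 − 0.7q = 42 + 0.5q → q* = 56.9792, p* = 70.4896.
For a per-unit tax t: Δq = t/1.2, so DWL = ½·t·(t/1.2) = t²/2.4.
At t = 14: DWL = 81.667. At t = 31.25: DWL = 406.901.
Increase = 406.901 − 81.667 = 325.23.

325.23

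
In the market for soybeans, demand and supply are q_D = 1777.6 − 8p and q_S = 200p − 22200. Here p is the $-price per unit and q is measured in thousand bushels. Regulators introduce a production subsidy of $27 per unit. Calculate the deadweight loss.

$2803.85 thousand

In inverse form: demand p = 222.2 − 0.125q, supply p = 111 + 0.005q.
Competitive equilibrium: 222.2 − 0.125q = 111 + 0.005q → q* = 855.3846, p* = 115.2769.
The subsidy lowers effective supply by 27: p = 84 + 0.005q.
New quantity: 222.2 − 0.125q = 84 + 0.005q → q' = 1063.0769.
Overproduction Δq = 1063.0769 − 855.3846 = 207.6923; wedge = subsidy = 27.
DWL = ½ × 207.6923 × 27 = $2803.85 thousand.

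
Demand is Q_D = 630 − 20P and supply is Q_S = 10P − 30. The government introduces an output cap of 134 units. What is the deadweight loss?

In inverse form: demand P = 31.5 − 0.05Q, supply P = 3 + 0.1Q.
Competitive equilibrium: 31.5 − 0.05Q = 3 + 0.1Q → Q* = 190, P* = 22.
At Q = 134: demand price = 31.5 − 0.05·134 = 24.8; supply price = 3 + 0.1·134 = 16.4.
ΔQ = 190 − 134 = 56; wedge = 24.8 − 16.4 = 8.4.
DWL = ½ × 56 × 8.4 = 235.20.

235.20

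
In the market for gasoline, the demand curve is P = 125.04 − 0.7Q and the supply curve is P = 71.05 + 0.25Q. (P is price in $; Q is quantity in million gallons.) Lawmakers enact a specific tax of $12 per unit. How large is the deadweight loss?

$75.79 million

Competitive equilibrium: 125.04 − 0.7Q = 71.05 + 0.25Q → Q* = 56.8316, P* = 85.2579.
With the tax, the buyer price exceeds the seller price by 12: (125.04 − 0.7Q) − (71.05 + 0.25Q) = 12 → Q' = 44.2.
ΔQ = 56.8316 − 44.2 = 12.6316; the wedge equals the tax, 12.
Deadweight loss = ½ × 12.6316 × 12 = $75.79 million.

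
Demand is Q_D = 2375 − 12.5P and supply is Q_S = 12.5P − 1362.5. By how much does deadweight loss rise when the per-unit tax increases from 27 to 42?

3234.375

In inverse form: demand P = 190 − 0.08Q, supply P = 109 + 0.08Q.
Competitive equilibrium: 190 − 0.08Q = 109 + 0.08Q → Q* = 506.25, P* = 149.5.
For a per-unit tax t: ΔQ = t/0.16, so DWL = ½·t·(t/0.16) = t²/0.32.
At t = 27: DWL = 2278.125. At t = 42: DWL = 5512.5.
Increase = 5512.5 − 2278.125 = 3234.375.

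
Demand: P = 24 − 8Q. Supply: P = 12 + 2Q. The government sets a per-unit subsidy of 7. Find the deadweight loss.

Competitive equilibrium: 24 − 8Q = 12 + 2Q → Q* = 1.2, P* = 14.4.
The subsidy lowers effective supply by 7: P = 5 + 2Q.
New quantity: 24 − 8Q = 5 + 2Q → Q' = 1.9.
Overproduction ΔQ = 1.9 − 1.2 = 0.7; wedge = subsidy = 7.
Deadweight loss = ½ × 0.7 × 7 = 2.45.

2.45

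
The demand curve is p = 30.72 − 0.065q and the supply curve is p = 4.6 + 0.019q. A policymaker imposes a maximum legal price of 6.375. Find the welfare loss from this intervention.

1987.43

Competitive equilibrium: 30.72 − 0.065q = 4.6 + 0.019q → q* = 310.9524, p* = 10.5081.
At the ceiling p = 6.375, quantity supplied = (6.375 − 4.6)/0.019 = 93.4211.
Willingness to pay at q' = 93.4211: 30.72 − 0.065·93.4211 = 24.6476.
Δq = 310.9524 − 93.4211 = 217.5313; wedge = 24.6476 − 6.375 = 18.2726.
Welfare loss = ½ × 217.5313 × 18.2726 = 1987.43.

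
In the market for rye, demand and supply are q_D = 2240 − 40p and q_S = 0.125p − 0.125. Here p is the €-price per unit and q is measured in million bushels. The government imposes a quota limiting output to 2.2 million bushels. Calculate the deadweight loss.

€86.89 million

In inverse form: demand p = 56 − 0.025q, supply p = 1 + 8q.
Competitive equilibrium: 56 − 0.025q = 1 + 8q → q* = 6.8536, p* = 55.8287.
At q = 2.2: demand price = 56 − 0.025·2.2 = 55.945; supply price = 1 + 8·2.2 = 18.6.
Δq = 6.8536 − 2.2 = 4.6536; wedge = 55.945 − 18.6 = 37.345.
The triangle = ½ × 4.6536 × 37.345 = €86.89 million.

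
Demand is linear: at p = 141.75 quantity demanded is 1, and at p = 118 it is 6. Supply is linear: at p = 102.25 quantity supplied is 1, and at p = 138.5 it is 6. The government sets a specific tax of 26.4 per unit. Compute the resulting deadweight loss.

Demand slope = (118 − 141.75)/(6 − 1) = −4.75, so p = 146.5 − 4.75q.
Supply slope = (138.5 − 102.25)/(6 − 1) = 7.25, so p = 95 + 7.25q.
Competitive equilibrium: 146.5 − 4.75q = 95 + 7.25q → q* = 4.2917, p* = 126.1146.
With the tax, the buyer price exceeds the seller price by 26.4: (146.5 − 4.75q) − (95 + 7.25q) = 26.4 → q' = 2.0917.
Δq = 4.2917 − 2.0917 = 2.2; the wedge equals the tax, 26.4.
DWL = ½ × 2.2 × 26.4 = 29.04.

29.04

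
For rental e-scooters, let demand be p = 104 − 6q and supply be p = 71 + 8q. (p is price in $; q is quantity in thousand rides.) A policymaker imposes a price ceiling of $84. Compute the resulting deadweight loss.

$3.75 thousand

Competitive equilibrium: 104 − 6q = 71 + 8q → q* = 2.3571, p* = 89.8571.
At the ceiling p = 84, quantity supplied = (84 − 71)/8 = 1.625.
Willingness to pay at q' = 1.625: 104 − 6·1.625 = 94.25.
Δq = 2.3571 − 1.625 = 0.7321; wedge = 94.25 − 84 = 10.25.
DWL = ½ × 0.7321 × 10.25 = $3.75 thousand.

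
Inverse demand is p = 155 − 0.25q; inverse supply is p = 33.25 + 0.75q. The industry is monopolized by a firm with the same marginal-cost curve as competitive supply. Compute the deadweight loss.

296.46

Competitive equilibrium: 155 − 0.25q = 33.25 + 0.75q → q* = 121.75, p* = 124.5625.
Marginal revenue: MR = 155 − 0.5q. Set MR = MC: 155 − 0.5q = 33.25 + 0.75q → q_m = 97.4.
Price p_m = 155 − 0.25·97.4 = 130.65; MC(q_m) = 33.25 + 0.75·97.4 = 106.3.
Competitive q* = 121.75, so Δq = 24.35; wedge = 130.65 − 106.3 = 24.35.
Welfare loss = ½ × 24.35 × 24.35 = 296.46.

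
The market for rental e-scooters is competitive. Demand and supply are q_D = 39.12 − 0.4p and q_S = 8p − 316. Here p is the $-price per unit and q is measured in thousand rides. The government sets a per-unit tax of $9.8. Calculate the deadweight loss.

$18.29 thousand

In inverse form: demand p = 97.8 − 2.5q, supply p = 39.5 + 0.125q.
Competitive equilibrium: 97.8 − 2.5q = 39.5 + 0.125q → q* = 22.2095, p* = 42.2762.
With the tax, the buyer price exceeds the seller price by 9.8: (97.8 − 2.5q) − (39.5 + 0.125q) = 9.8 → q' = 18.4762.
Δq = 22.2095 − 18.4762 = 3.7333; the wedge equals the tax, 9.8.
Deadweight loss = ½ × 3.7333 × 9.8 = $18.29 thousand.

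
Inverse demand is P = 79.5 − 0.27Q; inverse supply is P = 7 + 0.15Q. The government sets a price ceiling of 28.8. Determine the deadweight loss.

156.35

Competitive equilibrium: 79.5 − 0.27Q = 7 + 0.15Q → Q* = 172.619, P* = 32.8929.
At the ceiling P = 28.8, quantity supplied = (28.8 − 7)/0.15 = 145.3333.
Willingness to pay at Q' = 145.3333: 79.5 − 0.27·145.3333 = 40.26.
ΔQ = 172.619 − 145.3333 = 27.2857; wedge = 40.26 − 28.8 = 11.46.
The triangle = ½ × 27.2857 × 11.46 = 156.35.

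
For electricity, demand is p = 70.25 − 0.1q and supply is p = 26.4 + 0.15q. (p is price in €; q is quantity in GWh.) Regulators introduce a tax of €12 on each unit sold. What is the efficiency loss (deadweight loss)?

Competitive equilibrium: 70.25 − 0.1q = 26.4 + 0.15q → q* = 175.4, p* = 52.71.
With the tax, the buyer price exceeds the seller price by 12: (70.25 − 0.1q) − (26.4 + 0.15q) = 12 → q' = 127.4.
Δq = 175.4 − 127.4 = 48; the wedge equals the tax, 12.
Deadweight loss = ½ × 48 × 12 = €288.

€288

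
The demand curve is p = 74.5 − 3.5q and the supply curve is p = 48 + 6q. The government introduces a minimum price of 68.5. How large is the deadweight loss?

5.49

Competitive equilibrium: 74.5 − 3.5q = 48 + 6q → q* = 2.7895, p* = 64.7368.
At the floor p = 68.5, quantity demanded = (74.5 − 68.5)/3.5 = 1.7143.
Sellers' marginal cost at q' = 1.7143: 48 + 6·1.7143 = 58.2858.
Δq = 2.7895 − 1.7143 = 1.0752; wedge = 68.5 − 58.2858 = 10.2142.
The triangle = ½ × 1.0752 × 10.2142 = 5.49.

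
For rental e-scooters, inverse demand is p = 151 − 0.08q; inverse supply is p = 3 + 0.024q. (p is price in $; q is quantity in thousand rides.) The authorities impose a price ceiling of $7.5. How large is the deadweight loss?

$79385.82 thousand

Competitive equilibrium: 151 − 0.08q = 3 + 0.024q → q* = 1423.0769, p* = 37.1538.
At the ceiling p = 7.5, quantity supplied = (7.5 − 3)/0.024 = 187.5.
Willingness to pay at q' = 187.5: 151 − 0.08·187.5 = 136.
Δq = 1423.0769 − 187.5 = 1235.5769; wedge = 136 − 7.5 = 128.5.
DWL = ½ × 1235.5769 × 128.5 = $79385.82 thousand.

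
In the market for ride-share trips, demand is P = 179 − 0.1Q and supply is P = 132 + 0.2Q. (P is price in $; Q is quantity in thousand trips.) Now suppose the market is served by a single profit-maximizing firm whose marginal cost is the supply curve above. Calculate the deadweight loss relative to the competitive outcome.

Competitive equilibrium: 179 − 0.1Q = 132 + 0.2Q → Q* = 156.6667, P* = 163.3333.
Marginal revenue: MR = 179 − 0.2Q. Set MR = MC: 179 − 0.2Q = 132 + 0.2Q → Q_m = 117.5.
Price P_m = 179 − 0.1·117.5 = 167.25; MC(Q_m) = 132 + 0.2·117.5 = 155.5.
Competitive Q* = 156.6667, so ΔQ = 39.1667; wedge = 167.25 − 155.5 = 11.75.
Deadweight loss = ½ × 39.1667 × 11.75 = $230.10 thousand.

$230.10 thousand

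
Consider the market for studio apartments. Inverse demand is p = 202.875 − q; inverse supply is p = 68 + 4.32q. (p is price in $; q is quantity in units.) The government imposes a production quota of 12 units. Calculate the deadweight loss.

$474.25

Competitive equilibrium: 202.875 − q = 68 + 4.32q → q* = 25.35244, p* = 177.52256.
At q = 12: demand price = 202.875 − 1·12 = 190.875; supply price = 68 + 4.32·12 = 119.84.
Δq = 25.35244 − 12 = 13.35244; wedge = 190.875 − 119.84 = 71.035.
Welfare loss = ½ × 13.35244 × 71.035 = $474.25.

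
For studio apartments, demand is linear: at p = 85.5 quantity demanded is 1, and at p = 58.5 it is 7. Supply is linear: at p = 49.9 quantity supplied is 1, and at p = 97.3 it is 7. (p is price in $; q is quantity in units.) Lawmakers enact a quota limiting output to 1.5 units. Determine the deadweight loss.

$34.85

Demand slope = (58.5 − 85.5)/(7 − 1) = −4.5, so p = 90 − 4.5q.
Supply slope = (97.3 − 49.9)/(7 − 1) = 7.9, so p = 42 + 7.9q.
Competitive equilibrium: 90 − 4.5q = 42 + 7.9q → q* = 3.871, p* = 72.5806.
At q = 1.5: demand price = 90 − 4.5·1.5 = 83.25; supply price = 42 + 7.9·1.5 = 53.85.
Δq = 3.871 − 1.5 = 2.371; wedge = 83.25 − 53.85 = 29.4.
DWL = ½ × 2.371 × 29.4 = $34.85.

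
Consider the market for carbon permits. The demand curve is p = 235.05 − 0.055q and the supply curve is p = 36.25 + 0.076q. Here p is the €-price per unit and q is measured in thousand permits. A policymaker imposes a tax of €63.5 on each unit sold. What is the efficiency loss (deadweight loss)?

€15390.27 thousand

Competitive equilibrium: 235.05 − 0.055q = 36.25 + 0.076q → q* = 1517.5573, p* = 151.5844.
With the tax, the buyer price exceeds the seller price by 63.5: (235.05 − 0.055q) − (36.25 + 0.076q) = 63.5 → q' = 1032.8244.
Δq = 1517.5573 − 1032.8244 = 484.7329; the wedge equals the tax, 63.5.
Welfare loss = ½ × 484.7329 × 63.5 = €15390.27 thousand.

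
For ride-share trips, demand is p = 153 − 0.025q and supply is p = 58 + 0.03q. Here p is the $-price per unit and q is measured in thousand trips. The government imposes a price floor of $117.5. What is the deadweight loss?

Competitive equilibrium: 153 − 0.025q = 58 + 0.03q → q* = 1727.2727, p* = 109.8182.
At the floor p = 117.5, quantity demanded = (153 − 117.5)/0.025 = 1420.
Sellers' marginal cost at q' = 1420: 58 + 0.03·1420 = 100.6.
Δq = 1727.2727 − 1420 = 307.2727; wedge = 117.5 − 100.6 = 16.9.
The triangle = ½ × 307.2727 × 16.9 = $2596.45 thousand.

$2596.45 thousand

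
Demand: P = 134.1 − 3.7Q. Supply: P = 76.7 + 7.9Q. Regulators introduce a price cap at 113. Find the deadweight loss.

Competitive equilibrium: 134.1 − 3.7Q = 76.7 + 7.9Q → Q* = 4.9483, P* = 115.7914.
At the ceiling P = 113, quantity supplied = (113 − 76.7)/7.9 = 4.5949.
Willingness to pay at Q' = 4.5949: 134.1 − 3.7·4.5949 = 117.0989.
ΔQ = 4.9483 − 4.5949 = 0.3534; wedge = 117.0989 − 113 = 4.0989.
Deadweight loss = ½ × 0.3534 × 4.0989 = 0.72.

0.72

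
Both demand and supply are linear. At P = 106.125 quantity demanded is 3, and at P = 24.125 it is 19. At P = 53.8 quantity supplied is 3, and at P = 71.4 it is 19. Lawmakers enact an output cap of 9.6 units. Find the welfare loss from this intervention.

10.15

Demand slope = (24.125 − 106.125)/(19 − 3) = −5.125, so P = 121.5 − 5.125Q.
Supply slope = (71.4 − 53.8)/(19 − 3) = 1.1, so P = 50.5 + 1.1Q.
Competitive equilibrium: 121.5 − 5.125Q = 50.5 + 1.1Q → Q* = 11.4056, P* = 63.0462.
At Q = 9.6: demand price = 121.5 − 5.125·9.6 = 72.3; supply price = 50.5 + 1.1·9.6 = 61.06.
ΔQ = 11.4056 − 9.6 = 1.8056; wedge = 72.3 − 61.06 = 11.24.
Deadweight loss = ½ × 1.8056 × 11.24 = 10.15.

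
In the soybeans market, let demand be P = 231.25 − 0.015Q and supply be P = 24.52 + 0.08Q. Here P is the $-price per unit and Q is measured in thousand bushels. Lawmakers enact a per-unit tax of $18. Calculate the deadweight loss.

$1705.26 thousand

Competitive equilibrium: 231.25 − 0.015Q = 24.52 + 0.08Q → Q* = 2176.1053, P* = 198.6084.
With the tax, the buyer price exceeds the seller price by 18: (231.25 − 0.015Q) − (24.52 + 0.08Q) = 18 → Q' = 1986.6316.
ΔQ = 2176.1053 − 1986.6316 = 189.4737; the wedge equals the tax, 18.
Deadweight loss = ½ × 189.4737 × 18 = $1705.26 thousand.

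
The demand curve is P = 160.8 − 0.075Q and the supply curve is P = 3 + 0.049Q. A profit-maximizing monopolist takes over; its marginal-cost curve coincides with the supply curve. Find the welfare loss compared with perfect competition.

14261.94

Competitive equilibrium: 160.8 − 0.075Q = 3 + 0.049Q → Q* = 1272.58065, P* = 65.35645.
Marginal revenue: MR = 160.8 − 0.15Q. Set MR = MC: 160.8 − 0.15Q = 3 + 0.049Q → Q_m = 792.96482.
Price P_m = 160.8 − 0.075·792.96482 = 101.32764; MC(Q_m) = 3 + 0.049·792.96482 = 41.85528.
Competitive Q* = 1272.58065, so ΔQ = 479.61583; wedge = 101.32764 − 41.85528 = 59.47236.
Welfare loss = ½ × 479.61583 × 59.47236 = 14261.94.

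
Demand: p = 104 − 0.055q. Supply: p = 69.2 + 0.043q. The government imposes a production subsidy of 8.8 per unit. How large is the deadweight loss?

Competitive equilibrium: 104 − 0.055q = 69.2 + 0.043q → q* = 355.102, p* = 84.4694.
The subsidy lowers effective supply by 8.8: p = 60.4 + 0.043q.
New quantity: 104 − 0.055q = 60.4 + 0.043q → q' = 444.898.
Overproduction Δq = 444.898 − 355.102 = 89.796; wedge = subsidy = 8.8.
Deadweight loss = ½ × 89.796 × 8.8 = 395.10.

395.10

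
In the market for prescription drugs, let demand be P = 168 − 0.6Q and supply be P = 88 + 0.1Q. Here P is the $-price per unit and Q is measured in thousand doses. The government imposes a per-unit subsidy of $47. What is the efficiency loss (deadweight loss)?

Competitive equilibrium: 168 − 0.6Q = 88 + 0.1Q → Q* = 114.2857, P* = 99.4286.
The subsidy lowers effective supply by 47: P = 41 + 0.1Q.
New quantity: 168 − 0.6Q = 41 + 0.1Q → Q' = 181.4286.
Overproduction ΔQ = 181.4286 − 114.2857 = 67.1429; wedge = subsidy = 47.
Deadweight loss = ½ × 67.1429 × 47 = $1577.86 thousand.

$1577.86 thousand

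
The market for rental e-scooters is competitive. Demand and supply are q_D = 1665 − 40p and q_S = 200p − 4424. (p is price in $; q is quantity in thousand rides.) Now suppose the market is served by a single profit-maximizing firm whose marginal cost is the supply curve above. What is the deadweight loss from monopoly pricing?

In inverse form: demand p = 41.625 − 0.025q, supply p = 22.12 + 0.005q.
Competitive equilibrium: 41.625 − 0.025q = 22.12 + 0.005q → q* = 650.1667, p* = 25.3708.
Marginal revenue: MR = 41.625 − 0.05q. Set MR = MC: 41.625 − 0.05q = 22.12 + 0.005q → q_m = 354.6364.
Price p_m = 41.625 − 0.025·354.6364 = 32.7591; MC(q_m) = 22.12 + 0.005·354.6364 = 23.8932.
Competitive q* = 650.1667, so Δq = 295.5303; wedge = 32.7591 − 23.8932 = 8.8659.
The triangle = ½ × 295.5303 × 8.8659 = $1310.07 thousand.

$1310.07 thousand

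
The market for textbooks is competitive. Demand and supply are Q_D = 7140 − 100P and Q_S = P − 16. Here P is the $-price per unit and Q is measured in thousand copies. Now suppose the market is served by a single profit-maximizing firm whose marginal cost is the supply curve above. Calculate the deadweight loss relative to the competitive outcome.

In inverse form: demand P = 71.4 − 0.01Q, supply P = 16 + Q.
Competitive equilibrium: 71.4 − 0.01Q = 16 + Q → Q* = 54.8515, P* = 70.8515.
Marginal revenue: MR = 71.4 − 0.02Q. Set MR = MC: 71.4 − 0.02Q = 16 + Q → Q_m = 54.3137.
Price P_m = 71.4 − 0.01·54.3137 = 70.8569; MC(Q_m) = 16 + 1·54.3137 = 70.3137.
Competitive Q* = 54.8515, so ΔQ = 0.5378; wedge = 70.8569 − 70.3137 = 0.5432.
DWL = ½ × 0.5378 × 0.5432 = $0.15 thousand.

$0.15 thousand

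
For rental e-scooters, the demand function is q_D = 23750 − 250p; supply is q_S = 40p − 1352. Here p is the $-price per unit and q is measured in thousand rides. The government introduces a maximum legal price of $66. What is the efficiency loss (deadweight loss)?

In inverse form: demand p = 95 − 0.004q, supply p = 33.8 + 0.025q.
Competitive equilibrium: 95 − 0.004q = 33.8 + 0.025q → q* = 2110.3448, p* = 86.5586.
At the ceiling p = 66, quantity supplied = (66 − 33.8)/0.025 = 1288.
Willingness to pay at q' = 1288: 95 − 0.004·1288 = 89.848.
Δq = 2110.3448 − 1288 = 822.3448; wedge = 89.848 − 66 = 23.848.
Welfare loss = ½ × 822.3448 × 23.848 = $9805.64 thousand.

$9805.64 thousand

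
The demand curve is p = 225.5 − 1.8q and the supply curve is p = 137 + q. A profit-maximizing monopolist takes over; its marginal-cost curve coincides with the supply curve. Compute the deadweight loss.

214.15

Competitive equilibrium: 225.5 − 1.8q = 137 + q → q* = 31.60714, p* = 168.60714.
Marginal revenue: MR = 225.5 − 3.6q. Set MR = MC: 225.5 − 3.6q = 137 + q → q_m = 19.23913.
Price p_m = 225.5 − 1.8·19.23913 = 190.86957; MC(q_m) = 137 + 1·19.23913 = 156.23913.
Competitive q* = 31.60714, so Δq = 12.36801; wedge = 190.86957 − 156.23913 = 34.63044.
The triangle = ½ × 12.36801 × 34.63044 = 214.15.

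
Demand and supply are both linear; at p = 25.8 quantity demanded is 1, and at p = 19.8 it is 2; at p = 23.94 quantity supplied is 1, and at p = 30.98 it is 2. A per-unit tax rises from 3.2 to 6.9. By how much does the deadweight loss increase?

1.43

Demand slope = (19.8 − 25.8)/(2 − 1) = −6, so p = 31.8 − 6q.
Supply slope = (30.98 − 23.94)/(2 − 1) = 7.04, so p = 16.9 + 7.04q.
Competitive equilibrium: 31.8 − 6q = 16.9 + 7.04q → q* = 1.1426, p* = 24.9442.
For a per-unit tax t: Δq = t/13.04, so DWL = ½·t·(t/13.04) = t²/26.08.
At t = 3.2: DWL = 0.393. At t = 6.9: DWL = 1.826.
Increase = 1.826 − 0.393 = 1.43.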